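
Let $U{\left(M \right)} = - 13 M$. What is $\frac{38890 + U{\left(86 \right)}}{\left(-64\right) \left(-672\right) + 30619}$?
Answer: $\frac{532}{1037} \approx 0.51302$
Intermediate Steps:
$\frac{38890 + U{\left(86 \right)}}{\left(-64\right) \left(-672\right) + 30619} = \frac{38890 - 1118}{\left(-64\right) \left(-672\right) + 30619} = \frac{38890 - 1118}{43008 + 30619} = \frac{37772}{73627} = 37772 \cdot \frac{1}{73627} = \frac{532}{1037}$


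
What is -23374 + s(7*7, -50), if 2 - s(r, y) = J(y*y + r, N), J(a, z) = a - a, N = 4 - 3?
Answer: -23372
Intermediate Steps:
N = 1
J(a, z) = 0
s(r, y) = 2 (s(r, y) = 2 - 1*0 = 2 + 0 = 2)
-23374 + s(7*7, -50) = -23374 + 2 = -23372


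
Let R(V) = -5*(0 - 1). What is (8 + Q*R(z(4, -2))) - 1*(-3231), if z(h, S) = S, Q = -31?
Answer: 3084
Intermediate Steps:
R(V) = 5 (R(V) = -5*(-1) = 5)
(8 + Q*R(z(4, -2))) - 1*(-3231) = (8 - 31*5) - 1*(-3231) = (8 - 155) + 3231 = -147 + 3231 = 3084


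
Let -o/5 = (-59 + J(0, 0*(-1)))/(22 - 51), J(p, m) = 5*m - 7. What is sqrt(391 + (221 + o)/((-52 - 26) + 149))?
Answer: 2*sqrt(417538433)/2059 ≈ 19.848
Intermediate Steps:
J(p, m) = -7 + 5*m
o = -330/29 (o = -5*(-59 + (-7 + 5*(0*(-1))))/(22 - 51) = -5*(-59 + (-7 + 5*0))/(-29) = -5*(-59 + (-7 + 0))*(-1)/29 = -5*(-59 - 7)*(-1)/29 = -(-330)*(-1)/29 = -5*66/29 = -330/29 ≈ -11.379)
sqrt(391 + (221 + o)/((-52 - 26) + 149)) = sqrt(391 + (221 - 330/29)/((-52 - 26) + 149)) = sqrt(391 + 6079/(29*(-78 + 149))) = sqrt(391 + (6079/29)/71) = sqrt(391 + (6079/29)*(1/71)) = sqrt(391 + 6079/2059) = sqrt(811148/2059) = 2*sqrt(417538433)/2059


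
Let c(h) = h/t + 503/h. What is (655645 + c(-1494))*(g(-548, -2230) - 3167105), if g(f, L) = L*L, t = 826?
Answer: 730527262228584235/617022 ≈ 1.1840e+12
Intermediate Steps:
g(f, L) = L**2
c(h) = 503/h + h/826 (c(h) = h/826 + 503/h = 503/h + h/826)
(655645 + c(-1494))*(g(-548, -2230) - 3167105) = (655645 + (503/(-1494) + (1/826)*(-1494)))*((-2230)**2 - 3167105) = (655645 + (503*(-1/1494) - 747/413))*(4972900 - 3167105) = (655645 + (-503/1494 - 747/413))*1805795 = (655645 - 1323757/617022)*1805795 = (404546065433/617022)*1805795 = 730527262228584235/617022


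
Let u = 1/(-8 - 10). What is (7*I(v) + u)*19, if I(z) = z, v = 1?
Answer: 2375/18 ≈ 131.94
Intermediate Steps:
u = -1/18 (u = 1/(-18) = -1/18 ≈ -0.055556)
(7*I(v) + u)*19 = (7*1 - 1/18)*19 = (7 - 1/18)*19 = (125/18)*19 = 2375/18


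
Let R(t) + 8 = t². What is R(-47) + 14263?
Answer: 16464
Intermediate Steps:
R(t) = -8 + t²
R(-47) + 14263 = (-8 + (-47)²) + 14263 = (-8 + 2209) + 14263 = 2201 + 14263 = 16464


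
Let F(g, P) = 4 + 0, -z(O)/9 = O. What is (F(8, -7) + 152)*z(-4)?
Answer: 5616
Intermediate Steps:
z(O) = -9*O
F(g, P) = 4
(F(8, -7) + 152)*z(-4) = (4 + 152)*(-9*(-4)) = 156*36 = 5616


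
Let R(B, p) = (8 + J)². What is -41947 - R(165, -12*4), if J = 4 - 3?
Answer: -42028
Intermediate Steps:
J = 1
R(B, p) = 81 (R(B, p) = (8 + 1)² = 9² = 81)
-41947 - R(165, -12*4) = -41947 - 1*81 = -41947 - 81 = -42028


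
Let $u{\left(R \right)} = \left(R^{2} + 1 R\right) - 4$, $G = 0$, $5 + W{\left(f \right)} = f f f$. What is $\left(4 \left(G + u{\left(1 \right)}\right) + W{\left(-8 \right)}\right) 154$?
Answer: $-80850$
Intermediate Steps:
$W{\left(f \right)} = -5 + f^{3}$ ($W{\left(f \right)} = -5 + f f f = -5 + f^{2} f = -5 + f^{3}$)
$u{\left(R \right)} = -4 + R + R^{2}$ ($u{\left(R \right)} = \left(R^{2} + R\right) - 4 = \left(R + R^{2}\right) - 4 = -4 + R + R^{2}$)
$\left(4 \left(G + u{\left(1 \right)}\right) + W{\left(-8 \right)}\right) 154 = \left(4 \left(0 + \left(-4 + 1 + 1^{2}\right)\right) + \left(-5 + \left(-8\right)^{3}\right)\right) 154 = \left(4 \left(0 + \left(-4 + 1 + 1\right)\right) - 517\right) 154 = \left(4 \left(0 - 2\right) - 517\right) 154 = \left(4 \left(-2\right) - 517\right) 154 = \left(-8 - 517\right) 154 = \left(-525\right) 154 = -80850$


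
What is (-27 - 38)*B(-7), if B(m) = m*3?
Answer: 1365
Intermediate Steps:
B(m) = 3*m
(-27 - 38)*B(-7) = (-27 - 38)*(3*(-7)) = -65*(-21) = 1365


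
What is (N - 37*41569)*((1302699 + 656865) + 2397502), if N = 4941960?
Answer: 14831047456862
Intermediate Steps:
(N - 37*41569)*((1302699 + 656865) + 2397502) = (4941960 - 37*41569)*((1302699 + 656865) + 2397502) = (4941960 - 1538053)*(1959564 + 2397502) = 3403907*4357066 = 14831047456862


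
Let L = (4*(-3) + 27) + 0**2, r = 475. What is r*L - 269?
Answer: 6856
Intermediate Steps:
L = 15 (L = (-12 + 27) + 0 = 15 + 0 = 15)
r*L - 269 = 475*15 - 269 = 7125 - 269 = 6856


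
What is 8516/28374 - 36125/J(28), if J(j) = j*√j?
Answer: 4258/14187 - 36125*√7/392 ≈ -243.52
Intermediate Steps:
J(j) = j^(3/2)
8516/28374 - 36125/J(28) = 8516/28374 - 36125*√7/392 = 8516*(1/28374) - 36125*√7/392 = 4258/14187 - 36125*√7/392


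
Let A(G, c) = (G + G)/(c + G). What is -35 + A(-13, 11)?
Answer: -22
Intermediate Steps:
A(G, c) = 2*G/(G + c) (A(G, c) = (2*G)/(G + c) = 2*G/(G + c))
-35 + A(-13, 11) = -35 + 2*(-13)/(-13 + 11) = -35 + 2*(-13)/(-2) = -35 + 2*(-13)*(-½) = -35 + 13 = -22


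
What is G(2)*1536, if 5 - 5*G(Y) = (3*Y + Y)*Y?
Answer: -16896/5 ≈ -3379.2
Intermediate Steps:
G(Y) = 1 - 4*Y²/5 (G(Y) = 1 - (3*Y + Y)*Y/5 = 1 - 4*Y*Y/5 = 1 - 4*Y²/5)
G(2)*1536 = (1 - ⅘*2²)*1536 = (1 - ⅘*4)*1536 = (1 - 16/5)*1536 = -11/5*1536 = -16896/5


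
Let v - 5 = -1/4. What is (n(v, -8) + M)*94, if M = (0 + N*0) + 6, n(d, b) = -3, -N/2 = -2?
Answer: 282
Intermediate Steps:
N = 4 (N = -2*(-2) = 4)
v = 19/4 (v = 5 - 1/4 = 5 - 1*¼ = 5 - ¼ = 19/4 ≈ 4.7500)
M = 6 (M = (0 + 4*0) + 6 = (0 + 0) + 6 = 0 + 6 = 6)
(n(v, -8) + M)*94 = (-3 + 6)*94 = 3*94 = 282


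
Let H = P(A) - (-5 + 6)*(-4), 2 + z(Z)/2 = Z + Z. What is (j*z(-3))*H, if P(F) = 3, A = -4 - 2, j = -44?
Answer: 4928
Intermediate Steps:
A = -6
z(Z) = -4 + 4*Z (z(Z) = -4 + 2*(Z + Z) = -4 + 2*(2*Z) = -4 + 4*Z)
H = 7 (H = 3 - (-5 + 6)*(-4) = 3 - (-4) = 3 - 1*(-4) = 3 + 4 = 7)
(j*z(-3))*H = -44*(-4 + 4*(-3))*7 = -44*(-4 - 12)*7 = -44*(-16)*7 = 704*7 = 4928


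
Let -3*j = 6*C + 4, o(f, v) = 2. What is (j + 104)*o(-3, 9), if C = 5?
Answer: 556/3 ≈ 185.33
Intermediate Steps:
j = -34/3 (j = -(6*5 + 4)/3 = -(30 + 4)/3 = -1/3*34 = -34/3 ≈ -11.333)
(j + 104)*o(-3, 9) = (-34/3 + 104)*2 = (278/3)*2 = 556/3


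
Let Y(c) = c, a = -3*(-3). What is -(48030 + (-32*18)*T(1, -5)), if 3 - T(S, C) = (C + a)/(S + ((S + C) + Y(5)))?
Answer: -47454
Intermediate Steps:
a = 9
T(S, C) = 3 - (9 + C)/(5 + C + 2*S) (T(S, C) = 3 - (C + 9)/(S + ((S + C) + 5)) = 3 - (9 + C)/(S + ((C + S) + 5)) = 3 - (9 + C)/(S + (5 + C + S)) = 3 - (9 + C)/(5 + C + 2*S))
-(48030 + (-32*18)*T(1, -5)) = -(48030 + (-32*18)*(2*(3 - 5 + 3*1)/(5 - 5 + 2*1))) = -(48030 - 1152*(3 - 5 + 3)/(5 - 5 + 2)) = -(48030 - 1152/2) = -(48030 - 576*1) = -(48030 - 576) = -1*47454 = -47454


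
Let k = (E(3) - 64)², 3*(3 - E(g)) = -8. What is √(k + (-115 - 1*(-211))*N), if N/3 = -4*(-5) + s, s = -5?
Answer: √69505/3 ≈ 87.879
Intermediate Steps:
E(g) = 17/3 (E(g) = 3 - ⅓*(-8) = 3 + 8/3 = 17/3)
N = 45 (N = 3*(-4*(-5) - 5) = 3*(20 - 5) = 3*15 = 45)
k = 30625/9 (k = (17/3 - 64)² = (-175/3)² = 30625/9 ≈ 3402.8)
√(k + (-115 - 1*(-211))*N) = √(30625/9 + (-115 - 1*(-211))*45) = √(30625/9 + (-115 + 211)*45) = √(30625/9 + 96*45) = √(30625/9 + 4320) = √(69505/9) = √69505/3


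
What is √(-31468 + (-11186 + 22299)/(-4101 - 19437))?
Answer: I*√17434711865586/23538 ≈ 177.39*I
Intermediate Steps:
√(-31468 + (-11186 + 22299)/(-4101 - 19437)) = √(-31468 + 11113/(-23538)) = √(-31468 + 11113*(-1/23538)) = √(-31468 - 11113/23538) = √(-740704897/23538) = I*√17434711865586/23538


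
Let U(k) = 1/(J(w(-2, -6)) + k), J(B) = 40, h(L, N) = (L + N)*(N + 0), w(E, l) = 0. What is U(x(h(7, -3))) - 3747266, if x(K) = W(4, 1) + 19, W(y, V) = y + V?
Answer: -239825023/64 ≈ -3.7473e+6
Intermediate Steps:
h(L, N) = N*(L + N) (h(L, N) = (L + N)*N = N*(L + N))
W(y, V) = V + y
x(K) = 24 (x(K) = (1 + 4) + 19 = 5 + 19 = 24)
U(k) = 1/(40 + k)
U(x(h(7, -3))) - 3747266 = 1/(40 + 24) - 3747266 = 1/64 - 3747266 = -239825023/64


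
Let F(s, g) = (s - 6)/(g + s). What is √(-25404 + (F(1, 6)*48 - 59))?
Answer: I*√1249367/7 ≈ 159.68*I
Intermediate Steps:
F(s, g) = (-6 + s)/(g + s)
√(-25404 + (F(1, 6)*48 - 59)) = √(-25404 + (((-6 + 1)/(6 + 1))*48 - 59)) = √(-25404 + ((-5/7)*48 - 59)) = √(-25404 + (((⅐)*(-5))*48 - 59)) = √(-25404 + (-5/7*48 - 59)) = √(-25404 + (-240/7 - 59)) = √(-25404 - 653/7) = √(-178481/7) = I*√1249367/7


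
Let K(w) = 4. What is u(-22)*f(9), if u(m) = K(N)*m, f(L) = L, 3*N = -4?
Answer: -792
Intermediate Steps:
N = -4/3 (N = (⅓)*(-4) = -4/3 ≈ -1.3333)
u(m) = 4*m
u(-22)*f(9) = (4*(-22))*9 = -88*9 = -792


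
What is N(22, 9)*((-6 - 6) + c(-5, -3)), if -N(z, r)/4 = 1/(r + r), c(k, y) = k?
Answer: 34/9 ≈ 3.7778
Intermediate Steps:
N(z, r) = -2/r (N(z, r) = -4/(r + r) = -4*1/(2*r) = -2/r)
N(22, 9)*((-6 - 6) + c(-5, -3)) = (-2/9)*((-6 - 6) - 5) = (-2*⅑)*(-12 - 5) = -2/9*(-17) = 34/9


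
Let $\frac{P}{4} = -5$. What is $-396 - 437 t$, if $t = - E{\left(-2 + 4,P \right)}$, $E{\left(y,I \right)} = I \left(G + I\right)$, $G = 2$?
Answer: $156924$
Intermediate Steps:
$P = -20$ ($P = 4 \left(-5\right) = -20$)
$E{\left(y,I \right)} = I \left(2 + I\right)$
$t = -360$ ($t = - \left(-20\right) \left(2 - 20\right) = - \left(-20\right) \left(-18\right) = \left(-1\right) 360 = -360$)
$-396 - 437 t = -396 - -157320 = -396 + 157320 = 156924$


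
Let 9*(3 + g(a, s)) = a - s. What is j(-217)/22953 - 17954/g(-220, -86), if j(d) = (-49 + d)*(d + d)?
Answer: 532495706/527919 ≈ 1008.7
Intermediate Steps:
g(a, s) = -3 - s/9 + a/9 (g(a, s) = -3 + (a - s)/9 = -3 + (-s/9 + a/9) = -3 - s/9 + a/9)
j(d) = 2*d*(-49 + d) (j(d) = (-49 + d)*(2*d) = 2*d*(-49 + d))
j(-217)/22953 - 17954/g(-220, -86) = (2*(-217)*(-49 - 217))/22953 - 17954/(-3 - ⅑*(-86) + (⅑)*(-220)) = (2*(-217)*(-266))*(1/22953) - 17954/(-3 + 86/9 - 220/9) = 115444*(1/22953) - 17954/(-161/9) = 16492/3279 - 17954*(-9/161) = 16492/3279 + 161586/161 = 532495706/527919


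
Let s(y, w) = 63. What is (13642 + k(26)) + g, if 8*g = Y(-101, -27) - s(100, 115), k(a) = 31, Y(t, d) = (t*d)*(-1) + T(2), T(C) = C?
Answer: 26649/2 ≈ 13325.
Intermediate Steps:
Y(t, d) = 2 - d*t (Y(t, d) = (t*d)*(-1) + 2 = (d*t)*(-1) + 2 = -d*t + 2 = 2 - d*t)
g = -697/2 (g = ((2 - 1*(-27)*(-101)) - 1*63)/8 = ((2 - 2727) - 63)/8 = (-2725 - 63)/8 = (⅛)*(-2788) = -697/2 ≈ -348.50)
(13642 + k(26)) + g = (13642 + 31) - 697/2 = 13673 - 697/2 = 26649/2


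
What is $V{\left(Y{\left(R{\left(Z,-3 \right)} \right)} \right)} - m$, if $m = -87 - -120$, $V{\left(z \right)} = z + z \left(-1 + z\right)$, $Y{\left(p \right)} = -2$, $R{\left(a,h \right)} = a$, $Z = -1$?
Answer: $-29$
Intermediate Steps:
$m = 33$ ($m = -87 + 120 = 33$)
$V{\left(Y{\left(R{\left(Z,-3 \right)} \right)} \right)} - m = \left(-2\right)^{2} - 33 = 4 - 33 = -29$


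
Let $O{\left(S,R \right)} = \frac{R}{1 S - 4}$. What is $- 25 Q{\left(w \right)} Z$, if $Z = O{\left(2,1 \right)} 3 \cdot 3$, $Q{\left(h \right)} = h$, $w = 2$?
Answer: $225$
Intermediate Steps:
$O{\left(S,R \right)} = \frac{R}{-4 + S}$ ($O{\left(S,R \right)} = \frac{R}{S - 4} = \frac{R}{-4 + S}$)
$Z = - \frac{9}{2}$ ($Z = 1 \frac{1}{-4 + 2} \cdot 3 \cdot 3 = 1 \frac{1}{-2} \cdot 3 \cdot 3 = 1 \left(- \frac{1}{2}\right) 3 \cdot 3 = \left(- \frac{1}{2}\right) 3 \cdot 3 = \left(- \frac{3}{2}\right) 3 = - \frac{9}{2} \approx -4.5$)
$- 25 Q{\left(w \right)} Z = \left(-25\right) 2 \left(- \frac{9}{2}\right) = \left(-50\right) \left(- \frac{9}{2}\right) = 225$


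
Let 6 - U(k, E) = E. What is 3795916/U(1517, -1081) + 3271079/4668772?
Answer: 17725821998025/5074955164 ≈ 3492.8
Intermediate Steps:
U(k, E) = 6 - E
3795916/U(1517, -1081) + 3271079/4668772 = 3795916/(6 - 1*(-1081)) + 3271079/4668772 = 3795916/(6 + 1081) + 3271079*(1/4668772) = 3795916/1087 + 3271079/4668772 = 17725821998025/5074955164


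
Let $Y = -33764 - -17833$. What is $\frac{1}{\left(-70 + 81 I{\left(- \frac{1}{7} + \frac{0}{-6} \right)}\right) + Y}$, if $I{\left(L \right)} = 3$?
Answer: $- \frac{1}{15758} \approx -6.346 \cdot 10^{-5}$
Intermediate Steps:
$Y = -15931$ ($Y = -33764 + 17833 = -15931$)
$\frac{1}{\left(-70 + 81 I{\left(- \frac{1}{7} + \frac{0}{-6} \right)}\right) + Y} = \frac{1}{\left(-70 + 81 \cdot 3\right) - 15931} = \frac{1}{\left(-70 + 243\right) - 15931} = \frac{1}{173 - 15931} = \frac{1}{-15758} = - \frac{1}{15758}$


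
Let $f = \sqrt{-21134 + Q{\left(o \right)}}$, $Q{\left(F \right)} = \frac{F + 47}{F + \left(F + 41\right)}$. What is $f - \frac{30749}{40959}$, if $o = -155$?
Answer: $- \frac{30749}{40959} + \frac{i \sqrt{1529248322}}{269} \approx -0.75073 + 145.37 i$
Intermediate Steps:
$Q{\left(F \right)} = \frac{47 + F}{41 + 2 F}$ ($Q{\left(F \right)} = \frac{47 + F}{F + \left(41 + F\right)} = \frac{47 + F}{41 + 2 F}$)
$f = \frac{i \sqrt{1529248322}}{269}$ ($f = \sqrt{-21134 + \frac{47 - 155}{41 + 2 \left(-155\right)}} = \sqrt{-21134 + \frac{1}{41 - 310} \left(-108\right)} = \sqrt{-21134 + \frac{1}{-269} \left(-108\right)} = \sqrt{-21134 - - \frac{108}{269}} = \sqrt{-21134 + \frac{108}{269}} = \sqrt{- \frac{5684938}{269}} = \frac{i \sqrt{1529248322}}{269} \approx 145.37 i$)
$f - \frac{30749}{40959} = \frac{i \sqrt{1529248322}}{269} - \frac{30749}{40959} = - \frac{30749}{40959} + \frac{i \sqrt{1529248322}}{269}$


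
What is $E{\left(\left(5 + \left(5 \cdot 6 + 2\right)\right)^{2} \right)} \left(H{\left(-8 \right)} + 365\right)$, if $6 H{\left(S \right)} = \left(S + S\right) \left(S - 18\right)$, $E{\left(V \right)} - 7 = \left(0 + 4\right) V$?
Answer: $\frac{7144349}{3} \approx 2.3814 \cdot 10^{6}$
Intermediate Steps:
$E{\left(V \right)} = 7 + 4 V$ ($E{\left(V \right)} = 7 + \left(0 + 4\right) V = 7 + 4 V$)
$H{\left(S \right)} = \frac{S \left(-18 + S\right)}{3}$ ($H{\left(S \right)} = \frac{\left(S + S\right) \left(S - 18\right)}{6} = \frac{2 S \left(-18 + S\right)}{6} = \frac{S \left(-18 + S\right)}{3}$)
$E{\left(\left(5 + \left(5 \cdot 6 + 2\right)\right)^{2} \right)} \left(H{\left(-8 \right)} + 365\right) = \left(7 + 4 \left(5 + \left(5 \cdot 6 + 2\right)\right)^{2}\right) \left(\frac{1}{3} \left(-8\right) \left(-18 - 8\right) + 365\right) = \left(7 + 4 \left(5 + \left(30 + 2\right)\right)^{2}\right) \left(\frac{1}{3} \left(-8\right) \left(-26\right) + 365\right) = \left(7 + 4 \left(5 + 32\right)^{2}\right) \left(\frac{208}{3} + 365\right) = \left(7 + 4 \cdot 37^{2}\right) \frac{1303}{3} = \left(7 + 4 \cdot 1369\right) \frac{1303}{3} = \left(7 + 5476\right) \frac{1303}{3} = 5483 \cdot \frac{1303}{3} = \frac{7144349}{3}$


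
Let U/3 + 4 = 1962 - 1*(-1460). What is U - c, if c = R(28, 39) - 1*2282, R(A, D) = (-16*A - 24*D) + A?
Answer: 13892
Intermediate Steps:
R(A, D) = -24*D - 15*A (R(A, D) = (-24*D - 16*A) + A = -24*D - 15*A)
c = -3638 (c = (-24*39 - 15*28) - 1*2282 = (-936 - 420) - 2282 = -1356 - 2282 = -3638)
U = 10254 (U = -12 + 3*(1962 - 1*(-1460)) = -12 + 3*(1962 + 1460) = -12 + 3*3422 = -12 + 10266 = 10254)
U - c = 10254 - 1*(-3638) = 10254 + 3638 = 13892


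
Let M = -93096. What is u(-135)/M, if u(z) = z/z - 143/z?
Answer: -139/6283980 ≈ -2.2120e-5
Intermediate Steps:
u(z) = 1 - 143/z
u(-135)/M = ((-143 - 135)/(-135))/(-93096) = -1/135*(-278)*(-1/93096) = (278/135)*(-1/93096) = -139/6283980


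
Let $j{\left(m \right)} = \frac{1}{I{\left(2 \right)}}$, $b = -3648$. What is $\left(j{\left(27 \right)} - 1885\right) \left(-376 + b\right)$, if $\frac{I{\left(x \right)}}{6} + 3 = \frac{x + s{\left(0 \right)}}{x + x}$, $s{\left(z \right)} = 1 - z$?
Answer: $\frac{204809528}{27} \approx 7.5855 \cdot 10^{6}$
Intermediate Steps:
$I{\left(x \right)} = -18 + \frac{3 \left(1 + x\right)}{x}$ ($I{\left(x \right)} = -18 + 6 \frac{x + \left(1 - 0\right)}{x + x} = -18 + 6 \frac{x + \left(1 + 0\right)}{2 x} = -18 + 6 \left(x + 1\right) \frac{1}{2 x} = -18 + 6 \left(1 + x\right) \frac{1}{2 x} = -18 + 6 \frac{1 + x}{2 x} = -18 + \frac{3 \left(1 + x\right)}{x}$)
$j{\left(m \right)} = - \frac{2}{27}$ ($j{\left(m \right)} = \frac{1}{-15 + \frac{3}{2}} = \frac{1}{- \frac{27}{2}} = - \frac{2}{27}$)
$\left(j{\left(27 \right)} - 1885\right) \left(-376 + b\right) = \left(- \frac{2}{27} - 1885\right) \left(-376 - 3648\right) = \left(- \frac{50897}{27}\right) \left(-4024\right) = \frac{204809528}{27}$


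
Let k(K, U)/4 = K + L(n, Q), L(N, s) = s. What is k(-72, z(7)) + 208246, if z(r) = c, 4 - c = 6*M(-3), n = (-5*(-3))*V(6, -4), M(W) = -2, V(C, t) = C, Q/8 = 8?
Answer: 208214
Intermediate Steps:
Q = 64 (Q = 8*8 = 64)
n = 90 (n = -5*(-3)*6 = 15*6 = 90)
c = 16 (c = 4 - 6*(-2) = 4 - 1*(-12) = 4 + 12 = 16)
z(r) = 16
k(K, U) = 256 + 4*K (k(K, U) = 4*(K + 64) = 4*(64 + K) = 256 + 4*K)
k(-72, z(7)) + 208246 = (256 + 4*(-72)) + 208246 = (256 - 288) + 208246 = -32 + 208246 = 208214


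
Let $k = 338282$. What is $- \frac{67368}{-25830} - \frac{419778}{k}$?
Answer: $\frac{142220429}{104021715} \approx 1.3672$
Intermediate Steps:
$- \frac{67368}{-25830} - \frac{419778}{k} = - \frac{67368}{-25830} - \frac{419778}{338282} = \left(-67368\right) \left(- \frac{1}{25830}\right) - \frac{209889}{169141} = \frac{1604}{615} - \frac{209889}{169141} = \frac{142220429}{104021715}$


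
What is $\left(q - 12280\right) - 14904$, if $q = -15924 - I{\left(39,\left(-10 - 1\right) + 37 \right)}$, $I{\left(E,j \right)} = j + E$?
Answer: $-43173$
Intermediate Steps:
$I{\left(E,j \right)} = E + j$
$q = -15989$ ($q = -15924 - \left(39 + \left(\left(-10 - 1\right) + 37\right)\right) = -15924 - \left(39 + \left(-11 + 37\right)\right) = -15924 - \left(39 + 26\right) = -15924 - 65 = -15989$)
$\left(q - 12280\right) - 14904 = \left(-15989 - 12280\right) - 14904 = -28269 - 14904 = -43173$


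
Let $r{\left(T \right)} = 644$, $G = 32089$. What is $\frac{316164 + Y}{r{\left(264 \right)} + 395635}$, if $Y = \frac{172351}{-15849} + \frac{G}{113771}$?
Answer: $\frac{570074096675896}{714553085969541} \approx 0.7978$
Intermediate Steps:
$Y = - \frac{19099967060}{1803156579}$ ($Y = \frac{172351}{-15849} + \frac{32089}{113771} = 172351 \left(- \frac{1}{15849}\right) + 32089 \cdot \frac{1}{113771} = - \frac{172351}{15849} + \frac{32089}{113771} = - \frac{19099967060}{1803156579} \approx -10.593$)
$\frac{316164 + Y}{r{\left(264 \right)} + 395635} = \frac{316164 - \frac{19099967060}{1803156579}}{644 + 395635} = \frac{570074096675896}{1803156579 \cdot 396279} = \frac{570074096675896}{1803156579} \cdot \frac{1}{396279} = \frac{570074096675896}{714553085969541}$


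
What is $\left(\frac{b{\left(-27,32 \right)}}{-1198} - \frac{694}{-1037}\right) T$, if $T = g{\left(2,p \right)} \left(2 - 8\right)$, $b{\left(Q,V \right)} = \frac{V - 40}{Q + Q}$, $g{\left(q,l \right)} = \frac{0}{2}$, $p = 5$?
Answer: $0$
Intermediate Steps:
$g{\left(q,l \right)} = 0$ ($g{\left(q,l \right)} = 0 \cdot \frac{1}{2} = 0$)
$b{\left(Q,V \right)} = \frac{-40 + V}{2 Q}$
$T = 0$ ($T = 0 \left(2 - 8\right) = 0 \left(-6\right) = 0$)
$\left(\frac{b{\left(-27,32 \right)}}{-1198} - \frac{694}{-1037}\right) T = \left(\frac{\frac{1}{2} \frac{1}{-27} \left(-40 + 32\right)}{-1198} - \frac{694}{-1037}\right) 0 = \left(\frac{1}{2} \left(- \frac{1}{27}\right) \left(-8\right) \left(- \frac{1}{1198}\right) - - \frac{694}{1037}\right) 0 = \left(\frac{4}{27} \left(- \frac{1}{1198}\right) + \frac{694}{1037}\right) 0 = \left(- \frac{2}{16173} + \frac{694}{1037}\right) 0 = \frac{11221988}{16771401} \cdot 0 = 0$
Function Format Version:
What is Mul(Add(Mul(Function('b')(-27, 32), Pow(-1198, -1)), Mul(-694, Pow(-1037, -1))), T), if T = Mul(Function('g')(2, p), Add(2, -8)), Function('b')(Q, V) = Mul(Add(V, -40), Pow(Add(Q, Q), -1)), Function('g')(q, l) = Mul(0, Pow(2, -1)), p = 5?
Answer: 0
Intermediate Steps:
Function('g')(q, l) = 0 (Function('g')(q, l) = Mul(0, Rational(1, 2)) = 0)
Function('b')(Q, V) = Mul(Rational(1, 2), Pow(Q, -1), Add(-40, V)) (Function('b')(Q, V) = Mul(Add(-40, V), Pow(Mul(2, Q), -1)) = Mul(Add(-40, V), Mul(Rational(1, 2), Pow(Q, -1))) = Mul(Rational(1, 2), Pow(Q, -1), Add(-40, V)))
T = 0 (T = Mul(0, Add(2, -8)) = Mul(0, -6) = 0)
Mul(Add(Mul(Function('b')(-27, 32), Pow(-1198, -1)), Mul(-694, Pow(-1037, -1))), T) = Mul(Add(Mul(Mul(Rational(1, 2), Pow(-27, -1), Add(-40, 32)), Pow(-1198, -1)), Mul(-694, Pow(-1037, -1))), 0) = Mul(Add(Mul(Mul(Rational(1, 2), Rational(-1, 27), -8), Rational(-1, 1198)), Mul(-694, Rational(-1, 1037))), 0) = Mul(Add(Mul(Rational(4, 27), Rational(-1, 1198)), Rational(694, 1037)), 0) = Mul(Add(Rational(-2, 16173), Rational(694, 1037)), 0) = Mul(Rational(11221988, 16771401), 0) = 0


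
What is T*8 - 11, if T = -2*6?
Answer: -107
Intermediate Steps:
T = -12
T*8 - 11 = -12*8 - 11 = -96 - 11 = -107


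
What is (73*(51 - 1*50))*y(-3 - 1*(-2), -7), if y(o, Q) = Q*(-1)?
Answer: 511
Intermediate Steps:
y(o, Q) = -Q
(73*(51 - 1*50))*y(-3 - 1*(-2), -7) = (73*(51 - 1*50))*(-1*(-7)) = (73*(51 - 50))*7 = (73*1)*7 = 73*7 = 511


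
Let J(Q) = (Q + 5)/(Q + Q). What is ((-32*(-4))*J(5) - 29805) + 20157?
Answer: -9520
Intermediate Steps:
J(Q) = (5 + Q)/(2*Q) (J(Q) = (5 + Q)/((2*Q)) = (5 + Q)*(1/(2*Q)) = (5 + Q)/(2*Q))
((-32*(-4))*J(5) - 29805) + 20157 = ((-32*(-4))*((1/2)*(5 + 5)/5) - 29805) + 20157 = (128*((1/2)*(1/5)*10) - 29805) + 20157 = (128*1 - 29805) + 20157 = (128 - 29805) + 20157 = -29677 + 20157 = -9520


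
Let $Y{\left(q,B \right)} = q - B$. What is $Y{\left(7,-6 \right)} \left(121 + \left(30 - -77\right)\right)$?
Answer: $2964$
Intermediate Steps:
$Y{\left(7,-6 \right)} \left(121 + \left(30 - -77\right)\right) = \left(7 - -6\right) \left(121 + \left(30 - -77\right)\right) = \left(7 + 6\right) \left(121 + \left(30 + 77\right)\right) = 13 \left(121 + 107\right) = 13 \cdot 228 = 2964$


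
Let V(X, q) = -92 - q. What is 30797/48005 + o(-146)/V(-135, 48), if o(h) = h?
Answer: 1132031/672070 ≈ 1.6844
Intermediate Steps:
30797/48005 + o(-146)/V(-135, 48) = 30797/48005 - 146/(-92 - 1*48) = 30797*(1/48005) - 146/(-92 - 48) = 30797/48005 - 146/(-140) = 30797/48005 - 146*(-1/140) = 30797/48005 + 73/70 = 1132031/672070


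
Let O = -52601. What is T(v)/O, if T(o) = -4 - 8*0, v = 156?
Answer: 4/52601 ≈ 7.6044e-5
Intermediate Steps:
T(o) = -4 (T(o) = -4 + 0 = -4)
T(v)/O = -4/(-52601) = -4*(-1/52601) = 4/52601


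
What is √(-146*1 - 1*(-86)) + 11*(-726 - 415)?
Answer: -12551 + 2*I*√15 ≈ -12551.0 + 7.746*I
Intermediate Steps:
√(-146*1 - 1*(-86)) + 11*(-726 - 415) = √(-146 + 86) + 11*(-1141) = √(-60) - 12551 = 2*I*√15 - 12551 = -12551 + 2*I*√15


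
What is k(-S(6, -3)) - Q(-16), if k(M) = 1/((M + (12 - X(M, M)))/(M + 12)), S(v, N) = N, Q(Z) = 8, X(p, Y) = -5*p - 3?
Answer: -83/11 ≈ -7.5455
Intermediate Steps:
X(p, Y) = -3 - 5*p
k(M) = (12 + M)/(15 + 6*M) (k(M) = 1/((M + (12 - (-3 - 5*M)))/(M + 12)) = 1/((M + (12 + (3 + 5*M)))/(12 + M)) = 1/((M + (15 + 5*M))/(12 + M)) = 1/((15 + 6*M)/(12 + M)) = (12 + M)/(15 + 6*M))
k(-S(6, -3)) - Q(-16) = (12 - 1*(-3))/(3*(5 + 2*(-1*(-3)))) - 1*8 = (12 + 3)/(3*(5 + 2*3)) - 8 = (⅓)*15/(5 + 6) - 8 = (⅓)*15/11 - 8 = (⅓)*(1/11)*15 - 8 = 5/11 - 8 = -83/11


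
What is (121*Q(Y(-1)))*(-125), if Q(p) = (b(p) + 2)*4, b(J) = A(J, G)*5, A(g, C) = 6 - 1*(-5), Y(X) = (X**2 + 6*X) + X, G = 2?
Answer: -3448500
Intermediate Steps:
Y(X) = X**2 + 7*X
A(g, C) = 11 (A(g, C) = 6 + 5 = 11)
b(J) = 55 (b(J) = 11*5 = 55)
Q(p) = 228 (Q(p) = (55 + 2)*4 = 57*4 = 228)
(121*Q(Y(-1)))*(-125) = (121*228)*(-125) = 27588*(-125) = -3448500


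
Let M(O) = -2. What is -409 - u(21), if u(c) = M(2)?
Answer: -407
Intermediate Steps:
u(c) = -2
-409 - u(21) = -409 - 1*(-2) = -409 + 2 = -407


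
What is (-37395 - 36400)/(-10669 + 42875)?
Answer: -73795/32206 ≈ -2.2913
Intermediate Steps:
(-37395 - 36400)/(-10669 + 42875) = -73795/32206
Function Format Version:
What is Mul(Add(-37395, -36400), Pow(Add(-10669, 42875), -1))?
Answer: Rational(-73795, 32206) ≈ -2.2913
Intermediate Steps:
Mul(Add(-37395, -36400), Pow(Add(-10669, 42875), -1)) = Mul(-73795, Pow(32206, -1)) = Mul(-73795, Rational(1, 32206)) = Rational(-73795, 32206)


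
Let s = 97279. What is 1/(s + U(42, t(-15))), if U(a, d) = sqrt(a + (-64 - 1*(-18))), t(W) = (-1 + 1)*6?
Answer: 97279/9463203845 - 2*I/9463203845 ≈ 1.028e-5 - 2.1134e-10*I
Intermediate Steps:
t(W) = 0 (t(W) = 0*6 = 0)
U(a, d) = sqrt(-46 + a) (U(a, d) = sqrt(a + (-64 + 18)) = sqrt(a - 46) = sqrt(-46 + a))
1/(s + U(42, t(-15))) = 1/(97279 + sqrt(-46 + 42)) = 1/(97279 + sqrt(-4)) = 1/(97279 + 2*I) = (97279 - 2*I)/9463203845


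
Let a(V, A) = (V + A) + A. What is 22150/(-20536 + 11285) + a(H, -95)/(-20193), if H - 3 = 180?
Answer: -447210193/186805443 ≈ -2.3940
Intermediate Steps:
H = 183 (H = 3 + 180 = 183)
a(V, A) = V + 2*A (a(V, A) = (A + V) + A = V + 2*A)
22150/(-20536 + 11285) + a(H, -95)/(-20193) = 22150/(-20536 + 11285) + (183 + 2*(-95))/(-20193) = 22150/(-9251) + (183 - 190)*(-1/20193) = 22150*(-1/9251) - 7*(-1/20193) = -22150/9251 + 7/20193 = -447210193/186805443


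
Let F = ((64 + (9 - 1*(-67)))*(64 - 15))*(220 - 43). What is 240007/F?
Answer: 240007/1214220 ≈ 0.19766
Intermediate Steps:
F = 1214220 (F = ((64 + (9 + 67))*49)*177 = ((64 + 76)*49)*177 = (140*49)*177 = 6860*177 = 1214220)
240007/F = 240007/1214220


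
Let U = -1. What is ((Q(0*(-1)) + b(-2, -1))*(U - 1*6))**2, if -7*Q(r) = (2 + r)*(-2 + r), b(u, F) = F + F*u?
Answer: 121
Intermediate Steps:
Q(r) = -(-2 + r)*(2 + r)/7 (Q(r) = -(2 + r)*(-2 + r)/7 = -(-2 + r)*(2 + r)/7)
((Q(0*(-1)) + b(-2, -1))*(U - 1*6))**2 = (((4/7 - (0*(-1))**2/7) - (1 - 2))*(-1 - 1*6))**2 = (((4/7 - 1/7*0**2) - 1*(-1))*(-1 - 6))**2 = (((4/7 - 1/7*0) + 1)*(-7))**2 = (((4/7 + 0) + 1)*(-7))**2 = ((4/7 + 1)*(-7))**2 = ((11/7)*(-7))**2 = (-11)**2 = 121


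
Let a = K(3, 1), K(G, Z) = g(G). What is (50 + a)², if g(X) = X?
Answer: 2809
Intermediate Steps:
K(G, Z) = G
a = 3
(50 + a)² = (50 + 3)² = 53² = 2809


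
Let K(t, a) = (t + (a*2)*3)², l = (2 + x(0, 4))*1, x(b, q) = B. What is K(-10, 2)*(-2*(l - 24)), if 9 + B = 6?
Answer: 200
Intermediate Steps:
B = -3 (B = -9 + 6 = -3)
x(b, q) = -3
l = -1 (l = (2 - 3)*1 = -1*1 = -1)
K(t, a) = (t + 6*a)² (K(t, a) = (t + (2*a)*3)² = (t + 6*a)²)
K(-10, 2)*(-2*(l - 24)) = (-10 + 6*2)²*(-2*(-1 - 24)) = (-10 + 12)²*(-2*(-25)) = 2²*50 = 4*50 = 200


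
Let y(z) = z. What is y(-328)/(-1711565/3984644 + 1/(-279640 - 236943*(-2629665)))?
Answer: 1775431439615815734240/2325058760291763031 ≈ 763.61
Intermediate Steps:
y(-328)/(-1711565/3984644 + 1/(-279640 - 236943*(-2629665))) = -328/(-1711565/3984644 + 1/(-279640 - 236943*(-2629665))) = -328/(-1711565*1/3984644 - 1/2629665/(-516583)) = -328/(-1711565/3984644 - 1/516583*(-1/2629665)) = -328/(-1711565/3984644 + 1/1358440234695) = -328/(-2325058760291763031/5412900730536023580) = -328*(-5412900730536023580/2325058760291763031) = 1775431439615815734240/2325058760291763031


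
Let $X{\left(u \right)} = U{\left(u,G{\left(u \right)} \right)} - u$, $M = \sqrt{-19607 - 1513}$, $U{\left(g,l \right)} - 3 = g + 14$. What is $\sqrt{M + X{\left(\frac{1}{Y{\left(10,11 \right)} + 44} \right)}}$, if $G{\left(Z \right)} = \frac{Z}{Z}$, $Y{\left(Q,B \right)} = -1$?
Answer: $\sqrt{17 + 8 i \sqrt{330}} \approx 9.0365 + 8.0411 i$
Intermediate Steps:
$G{\left(Z \right)} = 1$
$U{\left(g,l \right)} = 17 + g$ ($U{\left(g,l \right)} = 3 + \left(g + 14\right) = 3 + \left(14 + g\right) = 17 + g$)
$M = 8 i \sqrt{330}$ ($M = \sqrt{-21120} = 8 i \sqrt{330} \approx 145.33 i$)
$X{\left(u \right)} = 17$ ($X{\left(u \right)} = \left(17 + u\right) - u = 17$)
$\sqrt{M + X{\left(\frac{1}{Y{\left(10,11 \right)} + 44} \right)}} = \sqrt{8 i \sqrt{330} + 17} = \sqrt{17 + 8 i \sqrt{330}}$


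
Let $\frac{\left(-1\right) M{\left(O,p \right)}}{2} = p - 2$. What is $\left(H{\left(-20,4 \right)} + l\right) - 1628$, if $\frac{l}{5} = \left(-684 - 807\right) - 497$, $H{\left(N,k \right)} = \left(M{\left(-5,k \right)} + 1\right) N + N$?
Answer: $-11528$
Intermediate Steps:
$M{\left(O,p \right)} = 4 - 2 p$ ($M{\left(O,p \right)} = - 2 \left(p - 2\right) = - 2 \left(-2 + p\right) = 4 - 2 p$)
$H{\left(N,k \right)} = N + N \left(5 - 2 k\right)$ ($H{\left(N,k \right)} = \left(\left(4 - 2 k\right) + 1\right) N + N = \left(5 - 2 k\right) N + N = N \left(5 - 2 k\right) + N = N + N \left(5 - 2 k\right)$)
$l = -9940$ ($l = 5 \left(\left(-684 - 807\right) - 497\right) = 5 \left(-1491 - 497\right) = 5 \left(-1988\right) = -9940$)
$\left(H{\left(-20,4 \right)} + l\right) - 1628 = \left(2 \left(-20\right) \left(3 - 4\right) - 9940\right) - 1628 = \left(2 \left(-20\right) \left(-1\right) - 9940\right) - 1628 = \left(40 - 9940\right) - 1628 = -9900 - 1628 = -11528$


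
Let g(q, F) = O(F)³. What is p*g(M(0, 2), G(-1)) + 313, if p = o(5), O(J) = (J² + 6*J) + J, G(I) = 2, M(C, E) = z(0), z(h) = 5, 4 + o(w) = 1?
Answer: -17183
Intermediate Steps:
o(w) = -3 (o(w) = -4 + 1 = -3)
M(C, E) = 5
O(J) = J² + 7*J
p = -3
g(q, F) = F³*(7 + F)³ (g(q, F) = (F*(7 + F))³ = F³*(7 + F)³)
p*g(M(0, 2), G(-1)) + 313 = -3*2³*(7 + 2)³ + 313 = -24*9³ + 313 = -24*729 + 313 = -3*5832 + 313 = -17496 + 313 = -17183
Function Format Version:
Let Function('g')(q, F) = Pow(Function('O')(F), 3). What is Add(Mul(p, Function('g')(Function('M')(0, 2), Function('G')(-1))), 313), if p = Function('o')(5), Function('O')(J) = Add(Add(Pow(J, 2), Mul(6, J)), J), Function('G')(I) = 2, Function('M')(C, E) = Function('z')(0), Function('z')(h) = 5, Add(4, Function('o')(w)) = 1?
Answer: -17183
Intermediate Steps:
Function('o')(w) = -3 (Function('o')(w) = Add(-4, 1) = -3)
Function('M')(C, E) = 5
Function('O')(J) = Add(Pow(J, 2), Mul(7, J))
p = -3
Function('g')(q, F) = Mul(Pow(F, 3), Pow(Add(7, F), 3)) (Function('g')(q, F) = Pow(Mul(F, Add(7, F)), 3) = Mul(Pow(F, 3), Pow(Add(7, F), 3)))
Add(Mul(p, Function('g')(Function('M')(0, 2), Function('G')(-1))), 313) = Add(Mul(-3, Mul(Pow(2, 3), Pow(Add(7, 2), 3))), 313) = Add(Mul(-3, Mul(8, Pow(9, 3))), 313) = Add(Mul(-3, Mul(8, 729)), 313) = Add(Mul(-3, 5832), 313) = Add(-17496, 313) = -17183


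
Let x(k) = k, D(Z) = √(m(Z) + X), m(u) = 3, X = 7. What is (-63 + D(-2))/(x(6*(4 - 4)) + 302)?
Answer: -63/302 + √10/302 ≈ -0.19814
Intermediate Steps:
D(Z) = √10 (D(Z) = √(3 + 7) = √10)
(-63 + D(-2))/(x(6*(4 - 4)) + 302) = (-63 + √10)/(6*(4 - 4) + 302) = (-63 + √10)/(6*0 + 302) = (-63 + √10)/(0 + 302) = (-63 + √10)/302 = (-63 + √10)*(1/302) = -63/302 + √10/302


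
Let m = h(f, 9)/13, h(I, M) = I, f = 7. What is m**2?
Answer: 49/169 ≈ 0.28994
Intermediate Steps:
m = 7/13 ≈ 0.53846
m**2 = (7/13)**2 = 49/169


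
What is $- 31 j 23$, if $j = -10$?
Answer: $7130$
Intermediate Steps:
$- 31 j 23 = \left(-31\right) \left(-10\right) 23 = 310 \cdot 23 = 7130$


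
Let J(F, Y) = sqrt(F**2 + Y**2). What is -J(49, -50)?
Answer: -13*sqrt(29) ≈ -70.007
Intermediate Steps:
-J(49, -50) = -sqrt(49**2 + (-50)**2) = -sqrt(2401 + 2500) = -sqrt(4901) = -13*sqrt(29)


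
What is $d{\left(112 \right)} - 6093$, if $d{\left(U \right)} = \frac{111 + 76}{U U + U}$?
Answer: $- \frac{77112821}{12656} \approx -6093.0$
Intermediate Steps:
$d{\left(U \right)} = \frac{187}{U + U^{2}}$ ($d{\left(U \right)} = \frac{187}{U^{2} + U} = \frac{187}{U + U^{2}}$)
$d{\left(112 \right)} - 6093 = \frac{187}{112 \left(1 + 112\right)} - 6093 = 187 \cdot \frac{1}{112} \cdot \frac{1}{113} - 6093 = \frac{187}{12656} - 6093 = - \frac{77112821}{12656}$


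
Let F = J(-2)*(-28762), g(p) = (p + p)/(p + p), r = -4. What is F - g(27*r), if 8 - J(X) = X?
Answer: -287621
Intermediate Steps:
J(X) = 8 - X
g(p) = 1 (g(p) = (2*p)/((2*p)) = (2*p)*(1/(2*p)) = 1)
F = -287620 (F = (8 - 1*(-2))*(-28762) = (8 + 2)*(-28762) = 10*(-28762) = -287620)
F - g(27*r) = -287620 - 1*1 = -287620 - 1 = -287621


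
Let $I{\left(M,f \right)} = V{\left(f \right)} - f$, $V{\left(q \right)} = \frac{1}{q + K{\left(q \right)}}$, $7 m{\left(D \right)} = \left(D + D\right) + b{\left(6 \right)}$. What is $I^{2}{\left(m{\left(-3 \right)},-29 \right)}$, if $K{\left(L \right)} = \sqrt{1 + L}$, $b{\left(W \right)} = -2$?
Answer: $\frac{28 \left(3480 \sqrt{7} + 24359 i\right)}{116 \sqrt{7} + 813 i} \approx 839.07 - 0.35277 i$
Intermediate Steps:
$m{\left(D \right)} = - \frac{2}{7} + \frac{2 D}{7}$ ($m{\left(D \right)} = \frac{\left(D + D\right) - 2}{7} = \frac{2 D - 2}{7} = \frac{-2 + 2 D}{7} = - \frac{2}{7} + \frac{2 D}{7}$)
$V{\left(q \right)} = \frac{1}{q + \sqrt{1 + q}}$
$I{\left(M,f \right)} = \frac{1}{f + \sqrt{1 + f}} - f$
$I^{2}{\left(m{\left(-3 \right)},-29 \right)} = \left(\frac{1}{-29 + \sqrt{1 - 29}} - -29\right)^{2} = \left(\frac{1}{-29 + \sqrt{-28}} + 29\right)^{2} = \left(\frac{1}{-29 + 2 i \sqrt{7}} + 29\right)^{2} = \left(29 + \frac{1}{-29 + 2 i \sqrt{7}}\right)^{2}$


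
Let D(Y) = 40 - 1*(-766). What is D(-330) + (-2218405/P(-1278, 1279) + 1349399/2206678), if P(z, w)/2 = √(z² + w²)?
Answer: 1779931867/2206678 - 443681*√130765/261530 ≈ 193.14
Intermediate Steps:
P(z, w) = 2*√(w² + z²) (P(z, w) = 2*√(z² + w²) = 2*√(w² + z²))
D(Y) = 806 (D(Y) = 40 + 766 = 806)
D(-330) + (-2218405/P(-1278, 1279) + 1349399/2206678) = 806 + (-2218405*1/(2*√(1279² + (-1278)²)) + 1349399/2206678) = 806 + (-2218405*1/(2*√(1635841 + 1633284)) + 1349399*(1/2206678)) = 806 + (-2218405*√130765/1307650 + 1349399/2206678) = 806 + (-443681*√130765/261530 + 1349399/2206678) = 806 + (1349399/2206678 - 443681*√130765/261530) = 1779931867/2206678 - 443681*√130765/261530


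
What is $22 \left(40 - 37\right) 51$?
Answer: $3366$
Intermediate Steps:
$22 \left(40 - 37\right) 51 = 22 \cdot 3 \cdot 51 = 66 \cdot 51 = 3366$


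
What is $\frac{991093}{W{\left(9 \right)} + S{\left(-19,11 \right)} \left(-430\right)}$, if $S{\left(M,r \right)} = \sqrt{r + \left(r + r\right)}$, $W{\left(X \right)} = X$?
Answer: $- \frac{2973279}{2033873} - \frac{426169990 \sqrt{33}}{6101619} \approx -402.69$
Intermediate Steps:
$S{\left(M,r \right)} = \sqrt{3} \sqrt{r}$ ($S{\left(M,r \right)} = \sqrt{r + 2 r} = \sqrt{3 r} = \sqrt{3} \sqrt{r}$)
$\frac{991093}{W{\left(9 \right)} + S{\left(-19,11 \right)} \left(-430\right)} = \frac{991093}{9 + \sqrt{3} \sqrt{11} \left(-430\right)} = \frac{991093}{9 + \sqrt{33} \left(-430\right)} = \frac{991093}{9 - 430 \sqrt{33}}$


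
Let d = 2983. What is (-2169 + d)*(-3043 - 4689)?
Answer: -6293848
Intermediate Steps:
(-2169 + d)*(-3043 - 4689) = (-2169 + 2983)*(-3043 - 4689) = 814*(-7732) = -6293848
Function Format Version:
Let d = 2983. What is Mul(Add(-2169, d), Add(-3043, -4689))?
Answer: -6293848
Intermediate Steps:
Mul(Add(-2169, d), Add(-3043, -4689)) = Mul(Add(-2169, 2983), Add(-3043, -4689)) = Mul(814, -7732) = -6293848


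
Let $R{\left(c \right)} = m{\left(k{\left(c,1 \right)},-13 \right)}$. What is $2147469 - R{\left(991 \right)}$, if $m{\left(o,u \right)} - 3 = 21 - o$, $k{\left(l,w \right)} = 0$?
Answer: $2147445$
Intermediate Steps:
$m{\left(o,u \right)} = 24 - o$ ($m{\left(o,u \right)} = 3 - \left(-21 + o\right) = 24 - o$)
$R{\left(c \right)} = 24$ ($R{\left(c \right)} = 24 - 0 = 24 + 0 = 24$)
$2147469 - R{\left(991 \right)} = 2147469 - 24 = 2147445$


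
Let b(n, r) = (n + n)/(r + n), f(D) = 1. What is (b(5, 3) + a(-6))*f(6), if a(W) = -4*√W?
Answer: 5/4 - 4*I*√6 ≈ 1.25 - 9.798*I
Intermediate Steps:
b(n, r) = 2*n/(n + r) (b(n, r) = (2*n)/(n + r) = 2*n/(n + r))
(b(5, 3) + a(-6))*f(6) = (2*5/(5 + 3) - 4*I*√6)*1 = (2*5/8 - 4*I*√6)*1 = (2*5*(⅛) - 4*I*√6)*1 = (5/4 - 4*I*√6)*1 = 5/4 - 4*I*√6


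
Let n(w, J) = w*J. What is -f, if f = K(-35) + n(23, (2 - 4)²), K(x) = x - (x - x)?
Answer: -57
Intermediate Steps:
K(x) = x (K(x) = x - 1*0 = x + 0 = x)
n(w, J) = J*w
f = 57 (f = -35 + (2 - 4)²*23 = -35 + (-2)²*23 = -35 + 4*23 = -35 + 92 = 57)
-f = -1*57 = -57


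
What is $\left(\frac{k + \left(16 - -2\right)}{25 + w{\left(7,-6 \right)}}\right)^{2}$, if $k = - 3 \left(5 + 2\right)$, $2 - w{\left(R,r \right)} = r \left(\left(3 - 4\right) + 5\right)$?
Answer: $\frac{1}{289} \approx 0.0034602$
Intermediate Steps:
$w{\left(R,r \right)} = 2 - 4 r$ ($w{\left(R,r \right)} = 2 - r \left(\left(3 - 4\right) + 5\right) = 2 - r \left(-1 + 5\right) = 2 - r 4 = 2 - 4 r$)
$k = -21$ ($k = \left(-3\right) 7 = -21$)
$\left(\frac{k + \left(16 - -2\right)}{25 + w{\left(7,-6 \right)}}\right)^{2} = \left(\frac{-21 + \left(16 - -2\right)}{25 + \left(2 - -24\right)}\right)^{2} = \left(\frac{-21 + \left(16 + 2\right)}{25 + \left(2 + 24\right)}\right)^{2} = \left(\frac{-21 + 18}{25 + 26}\right)^{2} = \left(- \frac{3}{51}\right)^{2} = \left(\left(-3\right) \frac{1}{51}\right)^{2} = \left(- \frac{1}{17}\right)^{2} = \frac{1}{289}$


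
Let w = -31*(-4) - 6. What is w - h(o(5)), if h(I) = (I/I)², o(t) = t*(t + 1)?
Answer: 117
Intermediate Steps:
o(t) = t*(1 + t)
h(I) = 1 (h(I) = 1² = 1)
w = 118 (w = 124 - 6 = 118)
w - h(o(5)) = 118 - 1*1 = 118 - 1 = 117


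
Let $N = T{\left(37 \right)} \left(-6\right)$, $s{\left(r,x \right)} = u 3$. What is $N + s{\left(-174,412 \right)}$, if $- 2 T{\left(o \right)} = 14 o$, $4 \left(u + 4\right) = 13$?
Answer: $\frac{6207}{4} \approx 1551.8$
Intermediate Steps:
$u = - \frac{3}{4}$ ($u = -4 + \frac{1}{4} \cdot 13 = -4 + \frac{13}{4} = - \frac{3}{4} \approx -0.75$)
$T{\left(o \right)} = - 7 o$ ($T{\left(o \right)} = - \frac{14 o}{2} = - 7 o$)
$s{\left(r,x \right)} = - \frac{9}{4}$ ($s{\left(r,x \right)} = \left(- \frac{3}{4}\right) 3 = - \frac{9}{4}$)
$N = 1554$ ($N = \left(-7\right) 37 \left(-6\right) = \left(-259\right) \left(-6\right) = 1554$)
$N + s{\left(-174,412 \right)} = 1554 - \frac{9}{4} = \frac{6207}{4}$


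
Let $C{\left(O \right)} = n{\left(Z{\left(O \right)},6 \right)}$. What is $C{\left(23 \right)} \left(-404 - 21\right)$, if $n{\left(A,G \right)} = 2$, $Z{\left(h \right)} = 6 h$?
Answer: $-850$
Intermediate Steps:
$C{\left(O \right)} = 2$
$C{\left(23 \right)} \left(-404 - 21\right) = 2 \left(-404 - 21\right) = 2 \left(-425\right) = -850$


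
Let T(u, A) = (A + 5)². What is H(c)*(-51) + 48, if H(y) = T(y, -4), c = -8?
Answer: -3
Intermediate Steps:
T(u, A) = (5 + A)²
H(y) = 1 (H(y) = (5 - 4)² = 1² = 1)
H(c)*(-51) + 48 = 1*(-51) + 48 = -51 + 48 = -3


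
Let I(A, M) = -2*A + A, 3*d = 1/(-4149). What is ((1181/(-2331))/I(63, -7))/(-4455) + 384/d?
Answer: -3126989660700701/654230115 ≈ -4.7796e+6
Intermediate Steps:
d = -1/12447 (d = (⅓)/(-4149) = (⅓)*(-1/4149) = -1/12447 ≈ -8.0341e-5)
I(A, M) = -A
((1181/(-2331))/I(63, -7))/(-4455) + 384/d = ((1181/(-2331))/((-1*63)))/(-4455) + 384/(-1/12447) = ((1181*(-1/2331))/(-63))*(-1/4455) + 384*(-12447) = -1181/2331*(-1/63)*(-1/4455) - 4779648 = (1181/146853)*(-1/4455) - 4779648 = -1181/654230115 - 4779648 = -3126989660700701/654230115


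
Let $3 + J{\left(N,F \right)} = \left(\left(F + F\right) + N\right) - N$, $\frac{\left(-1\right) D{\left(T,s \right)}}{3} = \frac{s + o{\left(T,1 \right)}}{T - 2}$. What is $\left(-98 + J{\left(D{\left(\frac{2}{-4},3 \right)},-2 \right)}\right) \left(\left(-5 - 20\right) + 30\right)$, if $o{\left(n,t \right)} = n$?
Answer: $-525$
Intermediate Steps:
$D{\left(T,s \right)} = - \frac{3 \left(T + s\right)}{-2 + T}$ ($D{\left(T,s \right)} = - 3 \frac{s + T}{T - 2} = - 3 \frac{T + s}{-2 + T} = - \frac{3 \left(T + s\right)}{-2 + T}$)
$J{\left(N,F \right)} = -3 + 2 F$ ($J{\left(N,F \right)} = -3 + \left(\left(\left(F + F\right) + N\right) - N\right) = -3 + \left(\left(2 F + N\right) - N\right) = -3 + \left(\left(N + 2 F\right) - N\right) = -3 + 2 F$)
$\left(-98 + J{\left(D{\left(\frac{2}{-4},3 \right)},-2 \right)}\right) \left(\left(-5 - 20\right) + 30\right) = \left(-98 + \left(-3 + 2 \left(-2\right)\right)\right) \left(\left(-5 - 20\right) + 30\right) = \left(-98 - 7\right) \left(-25 + 30\right) = \left(-98 - 7\right) 5 = \left(-105\right) 5 = -525$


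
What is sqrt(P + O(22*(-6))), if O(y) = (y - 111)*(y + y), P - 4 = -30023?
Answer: sqrt(34133) ≈ 184.75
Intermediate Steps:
P = -30019 (P = 4 - 30023 = -30019)
O(y) = 2*y*(-111 + y) (O(y) = (-111 + y)*(2*y) = 2*y*(-111 + y))
sqrt(P + O(22*(-6))) = sqrt(-30019 + 2*(22*(-6))*(-111 + 22*(-6))) = sqrt(-30019 + 2*(-132)*(-111 - 132)) = sqrt(-30019 + 2*(-132)*(-243)) = sqrt(-30019 + 64152) = sqrt(34133)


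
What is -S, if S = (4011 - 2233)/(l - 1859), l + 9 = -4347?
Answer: 1778/6215 ≈ 0.28608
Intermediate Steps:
l = -4356 (l = -9 - 4347 = -4356)
S = -1778/6215 (S = (4011 - 2233)/(-4356 - 1859) = 1778/(-6215) = 1778*(-1/6215) = -1778/6215 ≈ -0.28608)
-S = -1*(-1778/6215) = 1778/6215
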